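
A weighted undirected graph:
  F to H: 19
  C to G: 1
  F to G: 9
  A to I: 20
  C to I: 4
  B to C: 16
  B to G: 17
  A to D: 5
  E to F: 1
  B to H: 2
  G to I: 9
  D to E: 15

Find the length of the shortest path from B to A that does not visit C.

42

Paths from B to A avoiding C:
B-G-I-A: 17 + 9 + 20 = 46
B-G-F-E-D-A: 17 + 9 + 1 + 15 + 5 = 47
B-H-F-G-I-A: 2 + 19 + 9 + 9 + 20 = 59
B-H-F-E-D-A: 2 + 19 + 1 + 15 + 5 = 42
The minimum is 42.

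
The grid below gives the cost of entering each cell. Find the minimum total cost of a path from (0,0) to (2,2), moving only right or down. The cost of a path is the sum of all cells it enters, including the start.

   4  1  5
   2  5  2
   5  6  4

Cheapest: r0c0→r0c1→r0c2→r1c2→r2c2
  4 + 1 + 5 + 2 + 4 = 16

16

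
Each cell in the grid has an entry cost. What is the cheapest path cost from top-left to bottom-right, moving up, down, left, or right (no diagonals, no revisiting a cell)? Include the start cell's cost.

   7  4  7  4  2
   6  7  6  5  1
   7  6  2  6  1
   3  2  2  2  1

27

Take (0,0) (0,1) (0,2) (0,3) (0,4) (1,4) (2,4) (3,4) for a total of 7 + 4 + 7 + 4 + 2 + 1 + 1 + 1 = 27.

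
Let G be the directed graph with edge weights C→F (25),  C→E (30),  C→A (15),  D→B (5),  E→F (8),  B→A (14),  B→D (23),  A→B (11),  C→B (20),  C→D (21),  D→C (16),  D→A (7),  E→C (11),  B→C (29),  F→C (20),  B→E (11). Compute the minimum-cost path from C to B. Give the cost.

Some routes from C to B:
C-B: 20
C-A-B: 15 + 11 = 26
C-D-B: 21 + 5 = 26
Best route has total 20.

20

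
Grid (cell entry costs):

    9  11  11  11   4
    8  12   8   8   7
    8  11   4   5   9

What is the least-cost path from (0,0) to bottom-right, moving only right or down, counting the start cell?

Best path: r0c0 → r1c0 → r2c0 → r2c1 → r2c2 → r2c3 → r2c4
Cost: 9 + 8 + 8 + 11 + 4 + 5 + 9 = 54

54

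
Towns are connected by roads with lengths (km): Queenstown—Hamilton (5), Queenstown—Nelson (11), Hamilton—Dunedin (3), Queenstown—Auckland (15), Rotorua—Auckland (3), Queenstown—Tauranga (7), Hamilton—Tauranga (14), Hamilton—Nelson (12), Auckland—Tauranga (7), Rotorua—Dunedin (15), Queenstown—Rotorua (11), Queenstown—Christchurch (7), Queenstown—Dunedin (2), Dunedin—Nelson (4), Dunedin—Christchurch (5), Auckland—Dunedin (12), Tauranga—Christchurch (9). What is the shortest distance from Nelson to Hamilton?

Checking several routes:
Nelson-Dunedin-Queenstown-Hamilton: 4 + 2 + 5 = 11
Nelson-Hamilton: 12
Nelson-Dunedin-Hamilton: 4 + 3 = 7
The minimum is 7 km.

7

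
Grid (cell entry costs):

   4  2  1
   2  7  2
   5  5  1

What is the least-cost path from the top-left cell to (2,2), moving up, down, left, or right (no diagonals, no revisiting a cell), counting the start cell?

Path (0,0)→(0,1)→(0,2)→(1,2)→(2,2): 4 + 2 + 1 + 2 + 1 = 10.

10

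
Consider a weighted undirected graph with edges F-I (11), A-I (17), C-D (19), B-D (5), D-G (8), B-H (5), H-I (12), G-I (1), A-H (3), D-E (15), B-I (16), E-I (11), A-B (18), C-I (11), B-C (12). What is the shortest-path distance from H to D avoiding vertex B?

Routes from H to D avoiding B:
H→I→G→D: 12 + 1 + 8 = 21
H→A→I→C→D: 3 + 17 + 11 + 19 = 50
H→A→I→E→D: 3 + 17 + 11 + 15 = 46
H→A→I→G→D: 3 + 17 + 1 + 8 = 29
H→I→E→D: 12 + 11 + 15 = 38
H→I→C→D: 12 + 11 + 19 = 42
Best route has total 21.

21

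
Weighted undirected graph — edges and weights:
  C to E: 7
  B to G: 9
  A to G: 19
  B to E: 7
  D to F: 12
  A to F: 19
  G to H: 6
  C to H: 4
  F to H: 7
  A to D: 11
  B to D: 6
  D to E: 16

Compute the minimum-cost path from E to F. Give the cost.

Some routes from E to F:
E→C→H→F: 7 + 4 + 7 = 18
E→D→F: 16 + 12 = 28
E→B→D→F: 7 + 6 + 12 = 25
E→B→G→H→F: 7 + 9 + 6 + 7 = 29
E→B→D→A→F: 7 + 6 + 11 + 19 = 43
Shortest: 18.

18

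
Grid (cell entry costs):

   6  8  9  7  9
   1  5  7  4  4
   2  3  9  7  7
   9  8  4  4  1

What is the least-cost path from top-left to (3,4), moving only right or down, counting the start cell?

Take [0,0] [1,0] [2,0] [2,1] [3,1] [3,2] [3,3] [3,4] for a total of 6 + 1 + 2 + 3 + 8 + 4 + 4 + 1 = 29.
(Top row then right column would cost 51.)

29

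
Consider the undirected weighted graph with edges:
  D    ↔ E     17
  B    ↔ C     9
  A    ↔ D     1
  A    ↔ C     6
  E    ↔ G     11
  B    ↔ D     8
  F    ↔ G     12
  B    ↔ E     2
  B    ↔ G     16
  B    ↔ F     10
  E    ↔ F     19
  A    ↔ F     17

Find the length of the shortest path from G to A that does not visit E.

25

Some routes from G to A avoiding E:
G-F-B-D-A: 12 + 10 + 8 + 1 = 31
G-F-A: 12 + 17 = 29
G-B-D-A: 16 + 8 + 1 = 25
The minimum is 25.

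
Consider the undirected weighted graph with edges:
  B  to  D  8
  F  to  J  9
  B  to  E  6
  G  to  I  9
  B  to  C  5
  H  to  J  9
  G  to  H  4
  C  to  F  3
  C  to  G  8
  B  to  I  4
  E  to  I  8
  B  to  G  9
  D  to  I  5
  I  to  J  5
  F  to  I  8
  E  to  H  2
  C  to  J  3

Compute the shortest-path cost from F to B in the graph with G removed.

8

Some routes from F to B avoiding G:
F → J → C → B: 9 + 3 + 5 = 17
F → I → B: 8 + 4 = 12
F → C → J → I → B: 3 + 3 + 5 + 4 = 15
F → J → I → B: 9 + 5 + 4 = 18
F → C → B: 3 + 5 = 8
Best route has total 8.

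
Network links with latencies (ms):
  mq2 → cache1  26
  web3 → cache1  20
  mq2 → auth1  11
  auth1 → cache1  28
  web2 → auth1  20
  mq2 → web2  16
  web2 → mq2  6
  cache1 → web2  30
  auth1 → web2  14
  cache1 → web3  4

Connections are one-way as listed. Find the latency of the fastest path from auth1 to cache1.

Paths from auth1 to cache1:
auth1 → cache1: 28
auth1 → web2 → mq2 → cache1: 14 + 6 + 26 = 46
Shortest: 28 ms.

28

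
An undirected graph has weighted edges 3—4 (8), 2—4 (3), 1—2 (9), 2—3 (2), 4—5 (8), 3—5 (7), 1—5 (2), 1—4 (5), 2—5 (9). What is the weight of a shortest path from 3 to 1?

9

Comparing a few candidate routes:
3-2-1: 2 + 9 = 11
3-5-1: 7 + 2 = 9
3-2-4-1: 2 + 3 + 5 = 10
The minimum is 9.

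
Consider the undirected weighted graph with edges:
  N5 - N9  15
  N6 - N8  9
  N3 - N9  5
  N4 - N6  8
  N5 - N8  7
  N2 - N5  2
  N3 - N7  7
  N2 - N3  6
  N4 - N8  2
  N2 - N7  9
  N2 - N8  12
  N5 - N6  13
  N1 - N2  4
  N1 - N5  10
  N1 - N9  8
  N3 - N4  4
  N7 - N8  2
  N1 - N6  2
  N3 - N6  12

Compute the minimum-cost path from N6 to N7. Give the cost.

A few of the N6→N7 routes:
N6→N1→N2→N7: 2 + 4 + 9 = 15
N6→N8→N7: 9 + 2 = 11
N6→N3→N7: 12 + 7 = 19
N6→N1→N2→N3→N7: 2 + 4 + 6 + 7 = 19
N6→N4→N8→N7: 8 + 2 + 2 = 12
N6→N1→N2→N5→N8→N7: 2 + 4 + 2 + 7 + 2 = 17
The minimum is 11.

11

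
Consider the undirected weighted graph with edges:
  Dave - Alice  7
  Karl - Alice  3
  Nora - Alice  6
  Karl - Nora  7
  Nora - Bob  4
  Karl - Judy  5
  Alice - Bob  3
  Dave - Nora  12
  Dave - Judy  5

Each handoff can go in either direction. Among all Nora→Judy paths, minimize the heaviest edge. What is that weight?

5

Comparing a few candidate routes:
Nora -> Alice -> Karl -> Judy: max(6, 3, 5) = 6
Nora -> Bob -> Alice -> Karl -> Judy: max(4, 3, 3, 5) = 5
Nora -> Karl -> Alice -> Dave -> Judy: max(7, 3, 7, 5) = 7
Nora -> Bob -> Alice -> Dave -> Judy: max(4, 3, 7, 5) = 7
Nora -> Alice -> Dave -> Judy: max(6, 7, 5) = 7
Nora -> Karl -> Judy: max(7, 5) = 7
Smallest bottleneck: 5.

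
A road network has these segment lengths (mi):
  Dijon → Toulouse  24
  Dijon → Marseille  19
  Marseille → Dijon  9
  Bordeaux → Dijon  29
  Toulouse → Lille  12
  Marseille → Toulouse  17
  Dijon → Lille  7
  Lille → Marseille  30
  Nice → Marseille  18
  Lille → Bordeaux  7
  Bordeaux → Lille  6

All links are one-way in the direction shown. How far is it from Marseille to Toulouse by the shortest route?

Routes from Marseille to Toulouse:
Marseille -> Toulouse: 17
Marseille -> Dijon -> Toulouse: 9 + 24 = 33
Shortest: 17 mi.

17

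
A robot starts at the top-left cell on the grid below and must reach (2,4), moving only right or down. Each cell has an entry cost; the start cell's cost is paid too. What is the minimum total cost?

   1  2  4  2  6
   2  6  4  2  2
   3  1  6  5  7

20

Best path: (0,0) → (0,1) → (0,2) → (0,3) → (1,3) → (1,4) → (2,4)
Cost: 1 + 2 + 4 + 2 + 2 + 2 + 7 = 20
(Top row then right column would cost 24.)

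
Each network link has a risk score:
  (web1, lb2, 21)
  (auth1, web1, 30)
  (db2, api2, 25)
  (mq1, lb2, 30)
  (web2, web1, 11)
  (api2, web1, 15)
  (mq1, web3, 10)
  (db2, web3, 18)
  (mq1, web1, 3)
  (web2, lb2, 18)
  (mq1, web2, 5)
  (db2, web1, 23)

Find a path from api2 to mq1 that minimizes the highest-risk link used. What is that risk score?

15

Checking several routes:
api2→db2→web1→mq1: max(25, 23, 3) = 25
api2→web1→lb2→web2→mq1: max(15, 21, 18, 5) = 21
api2→web1→mq1: max(15, 3) = 15
api2→web1→web2→mq1: max(15, 11, 5) = 15
api2→db2→web3→mq1: max(25, 18, 10) = 25
api2→web1→db2→web3→mq1: max(15, 23, 18, 10) = 23
Best route has worst link 15.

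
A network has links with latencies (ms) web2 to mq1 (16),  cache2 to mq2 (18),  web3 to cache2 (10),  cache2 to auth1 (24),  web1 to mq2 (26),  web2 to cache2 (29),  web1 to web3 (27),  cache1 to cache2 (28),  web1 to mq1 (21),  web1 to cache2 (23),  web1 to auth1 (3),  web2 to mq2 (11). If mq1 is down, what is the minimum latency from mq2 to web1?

26

A few of the mq2→web1 routes:
mq2 -> cache2 -> web3 -> web1: 18 + 10 + 27 = 55
mq2 -> cache2 -> auth1 -> web1: 18 + 24 + 3 = 45
mq2 -> web1: 26
mq2 -> web2 -> cache2 -> auth1 -> web1: 11 + 29 + 24 + 3 = 67
mq2 -> web2 -> cache2 -> web1: 11 + 29 + 23 = 63
mq2 -> cache2 -> web1: 18 + 23 = 41
Best route has total 26 ms.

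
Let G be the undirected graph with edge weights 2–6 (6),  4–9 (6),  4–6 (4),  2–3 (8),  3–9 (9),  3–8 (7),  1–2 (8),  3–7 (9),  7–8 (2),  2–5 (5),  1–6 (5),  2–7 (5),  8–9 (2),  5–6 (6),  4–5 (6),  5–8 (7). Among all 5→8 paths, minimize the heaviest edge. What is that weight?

Some routes from 5 to 8:
5 → 4 → 6 → 2 → 7 → 8: max(6, 4, 6, 5, 2) = 6
5 → 2 → 6 → 4 → 9 → 8: max(5, 6, 4, 6, 2) = 6
5 → 2 → 7 → 8: max(5, 5, 2) = 5
5 → 4 → 9 → 8: max(6, 6, 2) = 6
Smallest bottleneck: 5.

5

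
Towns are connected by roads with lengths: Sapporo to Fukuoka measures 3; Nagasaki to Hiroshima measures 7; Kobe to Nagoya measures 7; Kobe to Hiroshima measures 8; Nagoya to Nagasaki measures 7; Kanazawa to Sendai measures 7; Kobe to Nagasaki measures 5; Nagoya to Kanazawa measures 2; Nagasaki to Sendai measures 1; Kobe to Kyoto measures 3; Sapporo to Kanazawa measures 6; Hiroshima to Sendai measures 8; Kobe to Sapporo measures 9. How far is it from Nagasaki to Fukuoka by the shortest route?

Comparing a few candidate routes:
Nagasaki-Hiroshima-Kobe-Sapporo-Fukuoka: 7 + 8 + 9 + 3 = 27
Nagasaki-Kobe-Nagoya-Kanazawa-Sapporo-Fukuoka: 5 + 7 + 2 + 6 + 3 = 23
Nagasaki-Kobe-Sapporo-Fukuoka: 5 + 9 + 3 = 17
Nagasaki-Nagoya-Kanazawa-Sapporo-Fukuoka: 7 + 2 + 6 + 3 = 18
Nagasaki-Nagoya-Kobe-Sapporo-Fukuoka: 7 + 7 + 9 + 3 = 26
Nagasaki-Sendai-Kanazawa-Sapporo-Fukuoka: 1 + 7 + 6 + 3 = 17
Best route has total 17.

17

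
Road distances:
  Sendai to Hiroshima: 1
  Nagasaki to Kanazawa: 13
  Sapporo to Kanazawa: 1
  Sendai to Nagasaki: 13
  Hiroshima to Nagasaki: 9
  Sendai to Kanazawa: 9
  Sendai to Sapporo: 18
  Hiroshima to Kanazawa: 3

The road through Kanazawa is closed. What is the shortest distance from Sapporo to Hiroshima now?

Candidate routes:
Sapporo → Sendai → Nagasaki → Hiroshima: 18 + 13 + 9 = 40
Sapporo → Sendai → Hiroshima: 18 + 1 = 19
Shortest: 19.

19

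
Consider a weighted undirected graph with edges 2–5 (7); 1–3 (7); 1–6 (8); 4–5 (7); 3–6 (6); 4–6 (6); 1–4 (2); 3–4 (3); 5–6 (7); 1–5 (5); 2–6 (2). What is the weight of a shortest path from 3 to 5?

Some routes from 3 to 5:
3-1-5: 7 + 5 = 12
3-4-1-5: 3 + 2 + 5 = 10
3-4-5: 3 + 7 = 10
Shortest: 10.

10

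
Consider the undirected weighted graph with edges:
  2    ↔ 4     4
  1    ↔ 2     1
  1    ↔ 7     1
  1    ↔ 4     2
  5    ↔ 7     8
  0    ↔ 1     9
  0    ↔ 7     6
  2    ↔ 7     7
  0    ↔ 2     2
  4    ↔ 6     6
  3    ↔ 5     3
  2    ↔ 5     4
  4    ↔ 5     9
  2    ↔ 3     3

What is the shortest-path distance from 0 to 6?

11

Checking several routes:
0 -> 2 -> 1 -> 4 -> 6: 2 + 1 + 2 + 6 = 11
0 -> 7 -> 1 -> 4 -> 6: 6 + 1 + 2 + 6 = 15
0 -> 2 -> 4 -> 6: 2 + 4 + 6 = 12
The minimum is 11.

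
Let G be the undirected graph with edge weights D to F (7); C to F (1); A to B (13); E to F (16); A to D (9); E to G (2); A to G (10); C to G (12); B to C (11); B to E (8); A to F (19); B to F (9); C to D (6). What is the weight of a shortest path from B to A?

13

Checking several routes:
B - F - C - D - A: 9 + 1 + 6 + 9 = 25
B - E - G - A: 8 + 2 + 10 = 20
B - A: 13
The minimum is 13.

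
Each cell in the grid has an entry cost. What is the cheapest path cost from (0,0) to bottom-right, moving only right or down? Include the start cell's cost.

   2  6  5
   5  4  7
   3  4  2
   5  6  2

18

Take [0,0]→[1,0]→[2,0]→[2,1]→[2,2]→[3,2] for a total of 2 + 5 + 3 + 4 + 2 + 2 = 18.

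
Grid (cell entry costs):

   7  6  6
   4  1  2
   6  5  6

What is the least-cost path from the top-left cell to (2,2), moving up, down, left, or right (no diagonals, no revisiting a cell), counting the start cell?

Cheapest: r0c0 r1c0 r1c1 r1c2 r2c2
  7 + 4 + 1 + 2 + 6 = 20

20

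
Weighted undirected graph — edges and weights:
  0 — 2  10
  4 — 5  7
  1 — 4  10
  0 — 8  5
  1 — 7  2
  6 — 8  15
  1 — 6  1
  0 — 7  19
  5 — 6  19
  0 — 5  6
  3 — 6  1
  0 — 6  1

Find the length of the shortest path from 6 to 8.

6

Checking several routes:
6→1→4→5→0→8: 1 + 10 + 7 + 6 + 5 = 29
6→0→8: 1 + 5 = 6
6→8: 15
6→1→7→0→8: 1 + 2 + 19 + 5 = 27
Best route has total 6.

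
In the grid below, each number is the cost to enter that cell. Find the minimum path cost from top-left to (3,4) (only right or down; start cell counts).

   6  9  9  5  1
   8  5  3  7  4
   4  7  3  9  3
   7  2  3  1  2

Best path: (0,0) (1,0) (1,1) (1,2) (2,2) (3,2) (3,3) (3,4)
Cost: 6 + 8 + 5 + 3 + 3 + 3 + 1 + 2 = 31

31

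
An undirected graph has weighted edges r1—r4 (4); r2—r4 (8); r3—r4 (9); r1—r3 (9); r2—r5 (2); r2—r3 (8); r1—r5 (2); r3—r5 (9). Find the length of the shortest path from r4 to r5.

6

Checking several routes:
r4-r1-r5: 4 + 2 = 6
r4-r3-r5: 9 + 9 = 18
r4-r3-r2-r5: 9 + 8 + 2 = 19
r4-r2-r5: 8 + 2 = 10
The minimum is 6.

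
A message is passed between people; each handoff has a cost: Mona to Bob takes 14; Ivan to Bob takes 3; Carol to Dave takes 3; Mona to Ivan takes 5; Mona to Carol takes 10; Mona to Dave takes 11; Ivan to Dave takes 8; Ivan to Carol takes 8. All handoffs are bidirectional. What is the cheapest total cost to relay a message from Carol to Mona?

10

Checking several routes:
Carol -> Dave -> Mona: 3 + 11 = 14
Carol -> Mona: 10
Carol -> Ivan -> Mona: 8 + 5 = 13
Shortest: 10.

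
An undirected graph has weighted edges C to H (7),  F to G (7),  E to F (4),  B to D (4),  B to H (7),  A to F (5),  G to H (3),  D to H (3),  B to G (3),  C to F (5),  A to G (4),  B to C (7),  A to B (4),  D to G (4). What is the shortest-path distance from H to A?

7

Checking several routes:
H → G → B → A: 3 + 3 + 4 = 10
H → G → A: 3 + 4 = 7
H → D → G → A: 3 + 4 + 4 = 11
H → D → B → A: 3 + 4 + 4 = 11
H → B → A: 7 + 4 = 11
The minimum is 7.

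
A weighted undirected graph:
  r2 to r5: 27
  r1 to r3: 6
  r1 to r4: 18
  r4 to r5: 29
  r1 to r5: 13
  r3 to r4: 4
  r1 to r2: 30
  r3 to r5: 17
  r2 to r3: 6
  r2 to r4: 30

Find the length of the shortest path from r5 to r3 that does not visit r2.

Routes from r5 to r3 avoiding r2:
r5 → r1 → r3: 13 + 6 = 19
r5 → r3: 17
r5 → r1 → r4 → r3: 13 + 18 + 4 = 35
r5 → r4 → r3: 29 + 4 = 33
r5 → r4 → r1 → r3: 29 + 18 + 6 = 53
The minimum is 17.

17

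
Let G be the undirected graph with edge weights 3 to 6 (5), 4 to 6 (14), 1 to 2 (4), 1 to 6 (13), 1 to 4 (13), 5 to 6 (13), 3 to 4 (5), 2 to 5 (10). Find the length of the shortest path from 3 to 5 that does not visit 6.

Routes from 3 to 5 avoiding 6:
3→4→1→2→5: 5 + 13 + 4 + 10 = 32
Shortest: 32.

32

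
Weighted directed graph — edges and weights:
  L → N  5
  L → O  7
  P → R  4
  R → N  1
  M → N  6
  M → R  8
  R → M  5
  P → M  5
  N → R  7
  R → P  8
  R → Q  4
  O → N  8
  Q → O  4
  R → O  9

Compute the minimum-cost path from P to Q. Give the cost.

Candidate routes:
P-M-N-R-Q: 5 + 6 + 7 + 4 = 22
P-M-R-Q: 5 + 8 + 4 = 17
P-R-Q: 4 + 4 = 8
Best route has total 8.

8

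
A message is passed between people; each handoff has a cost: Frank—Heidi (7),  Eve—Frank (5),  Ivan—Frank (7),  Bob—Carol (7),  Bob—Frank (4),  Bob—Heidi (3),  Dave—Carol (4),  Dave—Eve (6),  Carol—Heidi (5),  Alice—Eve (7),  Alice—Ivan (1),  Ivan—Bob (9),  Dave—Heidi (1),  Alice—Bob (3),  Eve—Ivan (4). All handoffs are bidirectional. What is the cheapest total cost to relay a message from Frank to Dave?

Some routes from Frank to Dave:
Frank-Heidi-Dave: 7 + 1 = 8
Frank-Eve-Dave: 5 + 6 = 11
Frank-Bob-Carol-Dave: 4 + 7 + 4 = 15
Frank-Bob-Heidi-Dave: 4 + 3 + 1 = 8
Shortest: 8.

8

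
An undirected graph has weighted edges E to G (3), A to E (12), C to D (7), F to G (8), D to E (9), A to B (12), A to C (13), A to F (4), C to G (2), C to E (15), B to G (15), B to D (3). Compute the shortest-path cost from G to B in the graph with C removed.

15

Checking several routes:
G - B: 15
G - E - D - B: 3 + 9 + 3 = 15
G - E - A - B: 3 + 12 + 12 = 27
G - F - A - B: 8 + 4 + 12 = 24
Best route has total 15.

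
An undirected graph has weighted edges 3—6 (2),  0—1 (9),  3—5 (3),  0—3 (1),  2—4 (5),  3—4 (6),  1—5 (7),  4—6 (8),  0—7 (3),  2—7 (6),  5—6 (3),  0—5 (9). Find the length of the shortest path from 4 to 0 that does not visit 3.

14

Paths from 4 to 0 avoiding 3:
4-6-5-1-0: 8 + 3 + 7 + 9 = 27
4-6-5-0: 8 + 3 + 9 = 20
4-2-7-0: 5 + 6 + 3 = 14
Best route has total 14.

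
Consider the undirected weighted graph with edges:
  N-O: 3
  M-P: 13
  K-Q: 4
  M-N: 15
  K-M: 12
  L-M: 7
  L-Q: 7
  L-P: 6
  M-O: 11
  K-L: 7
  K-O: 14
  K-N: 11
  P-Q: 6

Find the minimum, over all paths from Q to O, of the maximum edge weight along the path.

11

Checking several routes:
Q -> L -> M -> O: max(7, 7, 11) = 11
Q -> P -> L -> K -> N -> O: max(6, 6, 7, 11, 3) = 11
Q -> K -> N -> O: max(4, 11, 3) = 11
Q -> K -> L -> M -> O: max(4, 7, 7, 11) = 11
Q -> L -> K -> N -> O: max(7, 7, 11, 3) = 11
Best route has worst link 11.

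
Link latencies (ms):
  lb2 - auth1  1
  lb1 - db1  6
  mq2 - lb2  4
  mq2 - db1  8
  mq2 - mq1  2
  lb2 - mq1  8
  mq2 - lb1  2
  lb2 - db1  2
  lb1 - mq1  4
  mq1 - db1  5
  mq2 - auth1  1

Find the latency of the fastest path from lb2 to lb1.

Some routes from lb2 to lb1:
lb2→auth1→mq2→mq1→lb1: 1 + 1 + 2 + 4 = 8
lb2→auth1→mq2→lb1: 1 + 1 + 2 = 4
lb2→mq2→lb1: 4 + 2 = 6
Best route has total 4 ms.

4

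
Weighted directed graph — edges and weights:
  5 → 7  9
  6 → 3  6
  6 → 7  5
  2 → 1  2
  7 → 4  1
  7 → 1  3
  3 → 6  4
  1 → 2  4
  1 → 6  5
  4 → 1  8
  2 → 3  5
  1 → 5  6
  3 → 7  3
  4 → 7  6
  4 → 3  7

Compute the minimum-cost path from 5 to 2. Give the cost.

16

Candidate routes:
5 - 7 - 1 - 2: 9 + 3 + 4 = 16
5 - 7 - 4 - 1 - 2: 9 + 1 + 8 + 4 = 22
Best route has total 16.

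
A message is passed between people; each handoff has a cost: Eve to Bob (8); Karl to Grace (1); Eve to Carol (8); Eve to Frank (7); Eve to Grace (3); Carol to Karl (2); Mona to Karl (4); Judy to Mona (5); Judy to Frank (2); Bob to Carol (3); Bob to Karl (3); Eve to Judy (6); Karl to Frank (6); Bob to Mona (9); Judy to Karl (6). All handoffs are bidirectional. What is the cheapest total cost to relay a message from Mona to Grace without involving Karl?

Routes from Mona to Grace avoiding Karl:
Mona → Judy → Eve → Grace: 5 + 6 + 3 = 14
Mona → Judy → Frank → Eve → Grace: 5 + 2 + 7 + 3 = 17
Mona → Bob → Carol → Eve → Grace: 9 + 3 + 8 + 3 = 23
Mona → Bob → Eve → Grace: 9 + 8 + 3 = 20
Best route has total 14.

14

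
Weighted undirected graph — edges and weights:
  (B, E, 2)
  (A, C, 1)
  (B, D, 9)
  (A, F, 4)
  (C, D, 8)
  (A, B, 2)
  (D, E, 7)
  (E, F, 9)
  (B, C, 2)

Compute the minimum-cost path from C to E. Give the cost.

4

Checking several routes:
C - A - B - E: 1 + 2 + 2 = 5
C - B - D - E: 2 + 9 + 7 = 18
C - B - A - F - E: 2 + 2 + 4 + 9 = 17
C - B - E: 2 + 2 = 4
C - A - F - E: 1 + 4 + 9 = 14
C - D - E: 8 + 7 = 15
Best route has total 4.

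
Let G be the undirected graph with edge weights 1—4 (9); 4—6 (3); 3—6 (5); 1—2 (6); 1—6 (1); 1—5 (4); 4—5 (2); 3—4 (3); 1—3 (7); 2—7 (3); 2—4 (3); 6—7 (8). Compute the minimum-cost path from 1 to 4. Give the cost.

4

Checking several routes:
1 -> 6 -> 4: 1 + 3 = 4
1 -> 2 -> 4: 6 + 3 = 9
1 -> 4: 9
1 -> 3 -> 4: 7 + 3 = 10
1 -> 5 -> 4: 4 + 2 = 6
1 -> 6 -> 3 -> 4: 1 + 5 + 3 = 9
Best route has total 4.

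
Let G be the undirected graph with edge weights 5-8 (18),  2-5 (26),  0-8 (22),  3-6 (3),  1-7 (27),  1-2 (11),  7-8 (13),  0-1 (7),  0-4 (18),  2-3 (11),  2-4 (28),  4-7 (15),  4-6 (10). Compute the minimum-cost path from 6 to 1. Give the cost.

Comparing a few candidate routes:
6 - 4 - 0 - 1: 10 + 18 + 7 = 35
6 - 3 - 2 - 1: 3 + 11 + 11 = 25
6 - 4 - 2 - 1: 10 + 28 + 11 = 49
Shortest: 25.

25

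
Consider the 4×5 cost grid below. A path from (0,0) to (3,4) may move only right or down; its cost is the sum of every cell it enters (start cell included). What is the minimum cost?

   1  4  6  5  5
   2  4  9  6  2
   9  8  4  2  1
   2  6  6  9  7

29

Take [0,0]→[1,0]→[1,1]→[2,1]→[2,2]→[2,3]→[2,4]→[3,4] for a total of 1 + 2 + 4 + 8 + 4 + 2 + 1 + 7 = 29.
(Top row then right column would cost 31.)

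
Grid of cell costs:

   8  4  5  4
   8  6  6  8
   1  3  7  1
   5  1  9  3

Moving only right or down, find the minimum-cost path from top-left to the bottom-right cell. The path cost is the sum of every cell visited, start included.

Take [0,0] → [1,0] → [2,0] → [2,1] → [2,2] → [2,3] → [3,3] for a total of 8 + 8 + 1 + 3 + 7 + 1 + 3 = 31.

31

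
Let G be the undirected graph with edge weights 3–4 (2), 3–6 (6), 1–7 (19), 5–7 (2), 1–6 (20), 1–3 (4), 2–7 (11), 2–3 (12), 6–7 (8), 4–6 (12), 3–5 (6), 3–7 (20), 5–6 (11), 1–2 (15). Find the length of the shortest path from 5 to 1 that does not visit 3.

21

Paths from 5 to 1 avoiding 3:
5 - 7 - 1: 2 + 19 = 21
5 - 6 - 7 - 1: 11 + 8 + 19 = 38
5 - 7 - 6 - 1: 2 + 8 + 20 = 30
5 - 7 - 2 - 1: 2 + 11 + 15 = 28
5 - 6 - 7 - 2 - 1: 11 + 8 + 11 + 15 = 45
5 - 6 - 1: 11 + 20 = 31
Best route has total 21.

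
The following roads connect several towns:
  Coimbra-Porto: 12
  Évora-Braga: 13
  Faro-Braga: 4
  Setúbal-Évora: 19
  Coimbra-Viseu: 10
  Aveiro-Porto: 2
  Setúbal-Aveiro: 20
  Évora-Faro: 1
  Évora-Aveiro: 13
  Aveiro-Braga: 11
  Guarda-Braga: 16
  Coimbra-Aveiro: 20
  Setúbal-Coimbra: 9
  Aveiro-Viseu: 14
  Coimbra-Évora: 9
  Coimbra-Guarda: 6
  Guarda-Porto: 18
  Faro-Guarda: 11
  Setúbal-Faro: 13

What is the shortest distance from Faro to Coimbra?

Some routes from Faro to Coimbra:
Faro → Évora → Coimbra: 1 + 9 = 10
Faro → Braga → Évora → Coimbra: 4 + 13 + 9 = 26
Faro → Setúbal → Coimbra: 13 + 9 = 22
Faro → Guarda → Coimbra: 11 + 6 = 17
The minimum is 10.

10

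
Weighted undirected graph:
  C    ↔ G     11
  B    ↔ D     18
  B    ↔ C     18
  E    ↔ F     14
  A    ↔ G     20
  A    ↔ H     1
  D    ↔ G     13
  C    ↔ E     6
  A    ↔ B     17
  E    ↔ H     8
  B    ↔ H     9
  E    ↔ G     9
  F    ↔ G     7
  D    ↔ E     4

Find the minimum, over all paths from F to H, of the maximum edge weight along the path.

9

Some routes from F to H:
F→G→D→E→H: max(7, 13, 4, 8) = 13
F→G→C→E→H: max(7, 11, 6, 8) = 11
F→G→E→H: max(7, 9, 8) = 9
The minimum achievable maximum is 9.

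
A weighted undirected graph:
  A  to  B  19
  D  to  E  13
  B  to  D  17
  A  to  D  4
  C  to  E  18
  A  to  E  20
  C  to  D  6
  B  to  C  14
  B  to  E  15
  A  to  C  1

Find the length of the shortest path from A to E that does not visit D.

19

Some routes from A to E avoiding D:
A - C - B - E: 1 + 14 + 15 = 30
A - C - E: 1 + 18 = 19
A - E: 20
The minimum is 19.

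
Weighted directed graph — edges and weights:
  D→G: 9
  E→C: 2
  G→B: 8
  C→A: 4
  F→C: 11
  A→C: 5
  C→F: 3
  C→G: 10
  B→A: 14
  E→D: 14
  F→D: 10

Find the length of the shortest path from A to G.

Candidate routes:
A→C→F→D→G: 5 + 3 + 10 + 9 = 27
A→C→G: 5 + 10 = 15
Shortest: 15.

15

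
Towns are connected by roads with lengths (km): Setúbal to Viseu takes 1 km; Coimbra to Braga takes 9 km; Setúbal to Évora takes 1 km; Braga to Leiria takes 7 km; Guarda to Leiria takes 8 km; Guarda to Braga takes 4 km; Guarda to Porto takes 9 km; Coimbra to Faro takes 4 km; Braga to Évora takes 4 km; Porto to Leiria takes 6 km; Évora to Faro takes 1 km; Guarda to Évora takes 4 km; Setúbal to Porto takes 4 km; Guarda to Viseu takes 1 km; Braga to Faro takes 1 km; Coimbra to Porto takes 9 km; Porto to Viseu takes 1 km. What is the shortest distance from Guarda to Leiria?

8

Some routes from Guarda to Leiria:
Guarda - Braga - Leiria: 4 + 7 = 11
Guarda - Viseu - Setúbal - Évora - Faro - Braga - Leiria: 1 + 1 + 1 + 1 + 1 + 7 = 12
Guarda - Viseu - Porto - Leiria: 1 + 1 + 6 = 8
Guarda - Leiria: 8
Shortest: 8 km.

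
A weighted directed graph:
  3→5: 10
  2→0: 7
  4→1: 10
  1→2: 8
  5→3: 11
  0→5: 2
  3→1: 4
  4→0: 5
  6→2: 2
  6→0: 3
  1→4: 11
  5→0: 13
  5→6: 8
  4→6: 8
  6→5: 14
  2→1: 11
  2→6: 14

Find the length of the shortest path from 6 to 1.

Paths from 6 to 1:
6 - 5 - 3 - 1: 14 + 11 + 4 = 29
6 - 0 - 5 - 3 - 1: 3 + 2 + 11 + 4 = 20
6 - 2 - 0 - 5 - 3 - 1: 2 + 7 + 2 + 11 + 4 = 26
6 - 2 - 1: 2 + 11 = 13
The minimum is 13.

13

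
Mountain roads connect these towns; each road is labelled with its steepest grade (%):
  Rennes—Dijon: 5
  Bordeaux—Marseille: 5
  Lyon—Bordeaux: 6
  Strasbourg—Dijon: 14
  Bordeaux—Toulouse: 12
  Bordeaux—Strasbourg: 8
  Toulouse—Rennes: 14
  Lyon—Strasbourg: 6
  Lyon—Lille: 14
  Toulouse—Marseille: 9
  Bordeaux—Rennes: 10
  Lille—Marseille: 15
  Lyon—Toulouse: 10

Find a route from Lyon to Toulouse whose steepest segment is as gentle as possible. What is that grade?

Some routes from Lyon to Toulouse:
Lyon → Bordeaux → Marseille → Toulouse: max(6, 5, 9) = 9
Lyon → Toulouse: max(10) = 10
Lyon → Bordeaux → Toulouse: max(6, 12) = 12
Lyon → Strasbourg → Bordeaux → Toulouse: max(6, 8, 12) = 12
Lyon → Strasbourg → Bordeaux → Marseille → Toulouse: max(6, 8, 5, 9) = 9
Lyon → Strasbourg → Bordeaux → Rennes → Toulouse: max(6, 8, 10, 14) = 14
The minimum achievable maximum is 9%.

9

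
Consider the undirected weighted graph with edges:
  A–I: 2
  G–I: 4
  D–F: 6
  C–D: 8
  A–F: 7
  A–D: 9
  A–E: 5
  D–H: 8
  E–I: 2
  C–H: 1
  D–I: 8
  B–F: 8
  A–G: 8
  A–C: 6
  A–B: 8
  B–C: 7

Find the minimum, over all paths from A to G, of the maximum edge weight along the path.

4

Some routes from A to G:
A-E-I-G: max(5, 2, 4) = 5
A-B-C-H-D-I-G: max(8, 7, 1, 8, 8, 4) = 8
A-I-G: max(2, 4) = 4
A-B-C-D-I-G: max(8, 7, 8, 8, 4) = 8
The minimum achievable maximum is 4.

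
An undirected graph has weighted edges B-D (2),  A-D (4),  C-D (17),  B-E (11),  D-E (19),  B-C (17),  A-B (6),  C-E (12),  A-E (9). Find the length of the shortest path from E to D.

13

Some routes from E to D:
E → A → D: 9 + 4 = 13
E → B → D: 11 + 2 = 13
E → D: 19
E → A → B → D: 9 + 6 + 2 = 17
The minimum is 13.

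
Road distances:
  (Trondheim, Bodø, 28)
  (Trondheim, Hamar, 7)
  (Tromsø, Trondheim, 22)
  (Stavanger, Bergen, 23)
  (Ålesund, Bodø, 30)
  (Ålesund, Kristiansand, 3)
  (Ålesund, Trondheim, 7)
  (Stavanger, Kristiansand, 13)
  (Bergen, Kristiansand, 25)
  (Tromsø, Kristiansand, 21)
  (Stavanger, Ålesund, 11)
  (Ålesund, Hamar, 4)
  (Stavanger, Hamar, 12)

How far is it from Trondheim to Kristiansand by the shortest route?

10

Checking several routes:
Trondheim → Ålesund → Kristiansand: 7 + 3 = 10
Trondheim → Ålesund → Stavanger → Kristiansand: 7 + 11 + 13 = 31
Trondheim → Hamar → Ålesund → Kristiansand: 7 + 4 + 3 = 14
Best route has total 10.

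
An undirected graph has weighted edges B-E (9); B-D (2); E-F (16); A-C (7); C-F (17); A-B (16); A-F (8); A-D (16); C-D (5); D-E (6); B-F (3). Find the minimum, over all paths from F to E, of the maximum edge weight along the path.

Comparing a few candidate routes:
F -> B -> E: max(3, 9) = 9
F -> B -> D -> E: max(3, 2, 6) = 6
F -> A -> D -> B -> E: max(8, 16, 2, 9) = 16
F -> A -> C -> D -> B -> E: max(8, 7, 5, 2, 9) = 9
F -> A -> C -> D -> E: max(8, 7, 5, 6) = 8
Smallest bottleneck: 6.

6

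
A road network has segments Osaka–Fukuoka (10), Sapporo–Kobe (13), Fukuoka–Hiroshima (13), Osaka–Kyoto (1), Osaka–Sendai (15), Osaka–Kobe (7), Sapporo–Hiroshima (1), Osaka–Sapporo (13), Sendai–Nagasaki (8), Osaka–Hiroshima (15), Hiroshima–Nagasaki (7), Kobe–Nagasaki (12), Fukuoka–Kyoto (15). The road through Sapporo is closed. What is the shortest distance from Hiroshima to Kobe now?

19

Some routes from Hiroshima to Kobe avoiding Sapporo:
Hiroshima - Fukuoka - Osaka - Kobe: 13 + 10 + 7 = 30
Hiroshima - Fukuoka - Kyoto - Osaka - Kobe: 13 + 15 + 1 + 7 = 36
Hiroshima - Nagasaki - Sendai - Osaka - Kobe: 7 + 8 + 15 + 7 = 37
Hiroshima - Osaka - Kobe: 15 + 7 = 22
Hiroshima - Nagasaki - Kobe: 7 + 12 = 19
Shortest: 19 km.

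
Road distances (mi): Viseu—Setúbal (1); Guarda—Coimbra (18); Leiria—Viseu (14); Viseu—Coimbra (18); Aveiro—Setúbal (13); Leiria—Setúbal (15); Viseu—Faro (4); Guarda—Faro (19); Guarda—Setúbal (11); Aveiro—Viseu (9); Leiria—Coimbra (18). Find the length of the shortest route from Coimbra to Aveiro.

Comparing a few candidate routes:
Coimbra→Guarda→Setúbal→Viseu→Aveiro: 18 + 11 + 1 + 9 = 39
Coimbra→Viseu→Setúbal→Aveiro: 18 + 1 + 13 = 32
Coimbra→Leiria→Viseu→Aveiro: 18 + 14 + 9 = 41
Coimbra→Guarda→Setúbal→Aveiro: 18 + 11 + 13 = 42
Coimbra→Viseu→Aveiro: 18 + 9 = 27
Best route has total 27 mi.

27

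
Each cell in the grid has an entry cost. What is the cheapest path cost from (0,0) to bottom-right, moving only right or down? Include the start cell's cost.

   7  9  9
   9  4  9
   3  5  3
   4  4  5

Take r0c0 r1c0 r2c0 r2c1 r2c2 r3c2 for a total of 7 + 9 + 3 + 5 + 3 + 5 = 32.

32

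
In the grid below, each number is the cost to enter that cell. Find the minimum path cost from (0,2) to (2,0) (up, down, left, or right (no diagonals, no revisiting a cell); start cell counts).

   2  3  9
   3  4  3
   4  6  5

21

One optimal route is (0,2) → (0,1) → (0,0) → (1,0) → (2,0).
Its cost is 9 + 3 + 2 + 3 + 4 = 21.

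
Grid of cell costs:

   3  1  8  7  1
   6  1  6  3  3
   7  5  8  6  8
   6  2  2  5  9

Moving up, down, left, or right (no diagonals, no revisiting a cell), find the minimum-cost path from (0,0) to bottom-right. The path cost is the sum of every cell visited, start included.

28

Cheapest: r0c0 -> r0c1 -> r1c1 -> r2c1 -> r3c1 -> r3c2 -> r3c3 -> r3c4
  3 + 1 + 1 + 5 + 2 + 2 + 5 + 9 = 28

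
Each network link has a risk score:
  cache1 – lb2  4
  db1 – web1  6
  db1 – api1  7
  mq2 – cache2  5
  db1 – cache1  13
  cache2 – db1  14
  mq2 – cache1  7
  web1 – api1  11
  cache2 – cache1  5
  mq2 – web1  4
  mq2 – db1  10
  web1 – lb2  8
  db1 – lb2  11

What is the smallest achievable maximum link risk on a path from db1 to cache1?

Checking several routes:
db1-web1-mq2-cache1: max(6, 4, 7) = 7
db1-web1-mq2-cache2-cache1: max(6, 4, 5, 5) = 6
db1-web1-lb2-cache1: max(6, 8, 4) = 8
Best route has worst link 6.

6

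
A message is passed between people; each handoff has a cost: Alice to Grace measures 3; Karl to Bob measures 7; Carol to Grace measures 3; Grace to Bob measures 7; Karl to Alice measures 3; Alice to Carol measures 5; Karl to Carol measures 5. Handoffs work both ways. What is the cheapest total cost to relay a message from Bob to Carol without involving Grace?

Paths from Bob to Carol avoiding Grace:
Bob - Karl - Alice - Carol: 7 + 3 + 5 = 15
Bob - Karl - Carol: 7 + 5 = 12
Best route has total 12.

12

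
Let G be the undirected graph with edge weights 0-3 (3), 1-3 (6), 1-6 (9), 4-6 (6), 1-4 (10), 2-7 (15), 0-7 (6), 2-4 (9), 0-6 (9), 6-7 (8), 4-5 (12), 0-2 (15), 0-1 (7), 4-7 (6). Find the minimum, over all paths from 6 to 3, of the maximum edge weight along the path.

Some routes from 6 to 3:
6→4→7→0→1→3: max(6, 6, 6, 7, 6) = 7
6→0→3: max(9, 3) = 9
6→7→0→1→3: max(8, 6, 7, 6) = 8
6→7→0→3: max(8, 6, 3) = 8
6→4→7→0→3: max(6, 6, 6, 3) = 6
Best route has worst link 6.

6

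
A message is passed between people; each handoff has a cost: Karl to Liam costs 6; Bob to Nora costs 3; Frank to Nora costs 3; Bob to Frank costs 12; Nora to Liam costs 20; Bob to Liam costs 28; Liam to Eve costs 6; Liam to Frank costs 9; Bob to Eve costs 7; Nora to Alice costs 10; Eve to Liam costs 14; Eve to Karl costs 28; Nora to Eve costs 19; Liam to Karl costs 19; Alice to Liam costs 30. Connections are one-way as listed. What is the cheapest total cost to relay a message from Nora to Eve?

Candidate routes:
Nora - Alice - Liam - Eve: 10 + 30 + 6 = 46
Nora - Eve: 19
Nora - Liam - Eve: 20 + 6 = 26
Best route has total 19.

19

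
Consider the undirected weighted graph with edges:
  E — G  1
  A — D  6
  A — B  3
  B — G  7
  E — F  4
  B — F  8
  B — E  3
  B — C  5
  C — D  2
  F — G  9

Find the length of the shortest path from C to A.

8

Paths from C to A:
C -> D -> A: 2 + 6 = 8
C -> B -> A: 5 + 3 = 8
The minimum is 8.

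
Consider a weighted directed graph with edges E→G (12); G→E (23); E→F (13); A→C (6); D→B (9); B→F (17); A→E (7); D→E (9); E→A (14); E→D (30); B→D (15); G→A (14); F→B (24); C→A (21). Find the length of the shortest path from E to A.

14

Candidate routes:
E → G → A: 12 + 14 = 26
E → A: 14
Best route has total 14.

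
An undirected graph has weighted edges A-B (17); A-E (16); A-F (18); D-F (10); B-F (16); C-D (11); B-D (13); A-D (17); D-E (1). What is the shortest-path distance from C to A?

A few of the C→A routes:
C -> D -> A: 11 + 17 = 28
C -> D -> F -> A: 11 + 10 + 18 = 39
C -> D -> E -> A: 11 + 1 + 16 = 28
Best route has total 28.

28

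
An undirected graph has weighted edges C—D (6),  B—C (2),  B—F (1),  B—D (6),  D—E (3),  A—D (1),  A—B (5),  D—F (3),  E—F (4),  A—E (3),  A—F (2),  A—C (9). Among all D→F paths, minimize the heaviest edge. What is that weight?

Checking several routes:
D-F: max(3) = 3
D-A-F: max(1, 2) = 2
D-E-F: max(3, 4) = 4
D-E-A-F: max(3, 3, 2) = 3
D-E-A-B-F: max(3, 3, 5, 1) = 5
D-A-E-F: max(1, 3, 4) = 4
The minimum achievable maximum is 2.

2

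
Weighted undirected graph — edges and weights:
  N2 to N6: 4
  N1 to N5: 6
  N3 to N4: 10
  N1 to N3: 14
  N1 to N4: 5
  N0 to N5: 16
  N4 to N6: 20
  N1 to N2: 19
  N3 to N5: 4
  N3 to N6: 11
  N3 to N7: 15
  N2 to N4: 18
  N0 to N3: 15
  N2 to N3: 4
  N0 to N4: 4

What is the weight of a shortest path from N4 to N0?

4

A few of the N4→N0 routes:
N4 -> N1 -> N5 -> N0: 5 + 6 + 16 = 27
N4 -> N0: 4
N4 -> N3 -> N0: 10 + 15 = 25
The minimum is 4.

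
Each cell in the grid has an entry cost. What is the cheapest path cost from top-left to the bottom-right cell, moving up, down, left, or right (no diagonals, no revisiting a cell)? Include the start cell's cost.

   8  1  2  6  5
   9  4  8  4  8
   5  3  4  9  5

One optimal route is r0c0→r0c1→r0c2→r0c3→r1c3→r1c4→r2c4.
Its cost is 8 + 1 + 2 + 6 + 4 + 8 + 5 = 34.

34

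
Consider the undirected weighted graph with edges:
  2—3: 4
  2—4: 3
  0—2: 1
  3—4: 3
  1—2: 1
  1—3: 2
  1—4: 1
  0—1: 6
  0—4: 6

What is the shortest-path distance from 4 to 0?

3

Comparing a few candidate routes:
4-0: 6
4-2-0: 3 + 1 = 4
4-1-2-0: 1 + 1 + 1 = 3
The minimum is 3.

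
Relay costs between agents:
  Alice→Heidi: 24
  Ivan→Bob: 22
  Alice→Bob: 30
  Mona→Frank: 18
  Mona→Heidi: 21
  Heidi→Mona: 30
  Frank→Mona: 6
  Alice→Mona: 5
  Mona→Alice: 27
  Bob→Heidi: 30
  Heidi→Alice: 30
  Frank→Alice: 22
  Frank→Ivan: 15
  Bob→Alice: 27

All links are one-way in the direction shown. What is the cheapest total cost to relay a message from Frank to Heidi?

Some routes from Frank to Heidi:
Frank -> Mona -> Heidi: 6 + 21 = 27
Frank -> Alice -> Heidi: 22 + 24 = 46
Frank -> Alice -> Mona -> Heidi: 22 + 5 + 21 = 48
Shortest: 27.

27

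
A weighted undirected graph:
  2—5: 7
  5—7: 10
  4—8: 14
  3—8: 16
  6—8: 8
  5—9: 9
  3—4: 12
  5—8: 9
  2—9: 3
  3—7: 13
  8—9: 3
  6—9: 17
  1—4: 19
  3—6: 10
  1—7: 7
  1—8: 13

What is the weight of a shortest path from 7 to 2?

Comparing a few candidate routes:
7 -> 5 -> 8 -> 9 -> 2: 10 + 9 + 3 + 3 = 25
7 -> 3 -> 8 -> 9 -> 2: 13 + 16 + 3 + 3 = 35
7 -> 5 -> 9 -> 2: 10 + 9 + 3 = 22
7 -> 5 -> 2: 10 + 7 = 17
7 -> 1 -> 8 -> 9 -> 2: 7 + 13 + 3 + 3 = 26
Shortest: 17.

17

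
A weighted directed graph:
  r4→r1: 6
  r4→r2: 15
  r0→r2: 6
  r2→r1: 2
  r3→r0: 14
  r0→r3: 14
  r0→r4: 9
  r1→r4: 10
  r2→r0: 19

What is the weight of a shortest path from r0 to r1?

8

Candidate routes:
r0-r4-r1: 9 + 6 = 15
r0-r4-r2-r1: 9 + 15 + 2 = 26
r0-r2-r1: 6 + 2 = 8
The minimum is 8.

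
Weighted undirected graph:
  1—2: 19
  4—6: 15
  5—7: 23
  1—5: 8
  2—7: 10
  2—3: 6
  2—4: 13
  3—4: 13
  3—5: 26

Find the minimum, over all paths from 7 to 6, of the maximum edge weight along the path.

15

A few of the 7→6 routes:
7-2-3-4-6: max(10, 6, 13, 15) = 15
7-2-4-6: max(10, 13, 15) = 15
7-5-1-2-4-6: max(23, 8, 19, 13, 15) = 23
7-5-3-2-4-6: max(23, 26, 6, 13, 15) = 26
7-5-1-2-3-4-6: max(23, 8, 19, 6, 13, 15) = 23
Best route has worst link 15.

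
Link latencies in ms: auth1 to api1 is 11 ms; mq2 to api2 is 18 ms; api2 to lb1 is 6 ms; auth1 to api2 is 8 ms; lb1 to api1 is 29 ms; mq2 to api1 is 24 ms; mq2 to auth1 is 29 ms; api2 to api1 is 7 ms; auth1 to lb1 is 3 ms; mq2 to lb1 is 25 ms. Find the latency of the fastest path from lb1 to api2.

6

Comparing a few candidate routes:
lb1-auth1-api2: 3 + 8 = 11
lb1-auth1-api1-api2: 3 + 11 + 7 = 21
lb1-api2: 6
The minimum is 6 ms.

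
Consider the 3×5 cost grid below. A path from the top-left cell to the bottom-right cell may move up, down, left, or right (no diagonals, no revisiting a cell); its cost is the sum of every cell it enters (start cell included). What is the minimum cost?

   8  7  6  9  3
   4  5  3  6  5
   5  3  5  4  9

38

Best path: r0c0→r1c0→r1c1→r1c2→r2c2→r2c3→r2c4
Cost: 8 + 4 + 5 + 3 + 5 + 4 + 9 = 38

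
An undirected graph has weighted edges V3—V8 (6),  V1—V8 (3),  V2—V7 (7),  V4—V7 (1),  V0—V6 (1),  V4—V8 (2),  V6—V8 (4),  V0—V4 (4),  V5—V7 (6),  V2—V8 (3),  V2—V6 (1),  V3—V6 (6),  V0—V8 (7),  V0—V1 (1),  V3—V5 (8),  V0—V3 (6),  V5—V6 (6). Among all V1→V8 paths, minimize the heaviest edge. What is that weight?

3

Some routes from V1 to V8:
V1 - V0 - V4 - V8: max(1, 4, 2) = 4
V1 - V8: max(3) = 3
V1 - V0 - V6 - V2 - V8: max(1, 1, 1, 3) = 3
The minimum achievable maximum is 3.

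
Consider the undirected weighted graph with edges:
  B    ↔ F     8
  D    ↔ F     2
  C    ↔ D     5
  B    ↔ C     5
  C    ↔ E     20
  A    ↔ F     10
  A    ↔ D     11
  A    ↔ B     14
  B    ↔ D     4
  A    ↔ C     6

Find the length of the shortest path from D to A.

Checking several routes:
D→F→A: 2 + 10 = 12
D→A: 11
D→B→C→A: 4 + 5 + 6 = 15
D→C→A: 5 + 6 = 11
Best route has total 11.

11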